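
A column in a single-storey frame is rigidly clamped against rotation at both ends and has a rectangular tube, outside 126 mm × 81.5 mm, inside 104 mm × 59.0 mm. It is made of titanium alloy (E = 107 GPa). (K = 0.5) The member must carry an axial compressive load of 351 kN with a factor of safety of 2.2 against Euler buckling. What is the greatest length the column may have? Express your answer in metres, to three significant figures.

Weak-axis I_min = (h_o·b_o³ − h_i·b_i³)/12 with b_o = 81.5, b_i = 59.00 mm (shorter outer/inner sides).
I_min = (126×81.5³ − 104.0×59.00³)/12 = 3.904×10^6 mm⁴
I = 3.904×10^-6 m⁴
Required critical load P_cr = n·P = 2.2 × 351 = 772.2 kN = 7.722×10^5 N
From P_cr = π²EI/(K·L)²:  L = (1/K)·√(π²EI/P_cr) = (1/0.5)·√(π²×1.07×10^11×3.904×10^-6/7.722×10^5)
L = 4.62 m

L_max ≈ 4.62 m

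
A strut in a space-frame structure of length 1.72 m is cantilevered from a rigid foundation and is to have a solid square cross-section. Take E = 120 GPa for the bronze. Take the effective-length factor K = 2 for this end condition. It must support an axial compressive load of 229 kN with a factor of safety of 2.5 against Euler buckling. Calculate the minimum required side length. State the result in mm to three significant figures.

a ≈ 91.0 mm

Required P_cr = n·P = 2.5 × 229 = 572.5 kN
L_e = K·L = 2 × 1.72 = 3.440 m
Required I = P_cr·L_e²/(π²E) = 5.725×10^5 × 3.440² / (π² × 1.20×10^11) = 5.720×10^-6 m⁴
I_req = 5.720×10^6 mm⁴
Solid square: I = a⁴/12  ⇒  a = (12I)^(1/4) = (12×5.720×10^6)^(1/4) = 91.0 mm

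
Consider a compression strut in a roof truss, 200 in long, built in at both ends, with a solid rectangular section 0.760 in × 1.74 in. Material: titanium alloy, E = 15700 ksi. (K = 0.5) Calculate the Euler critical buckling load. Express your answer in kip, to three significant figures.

Buckling occurs about the weak axis: I_min = h·b³/12 with b = 0.760 in (the shorter side).
I_min = 1.74×0.760³/12 = 6.365×10^-2 in⁴
Effective length L_e = K·L = 0.5 × 200 = 100.0 in
P_cr = π²EI / L_e² = π² × 15700×10³ × 6.365×10^-2 / 100.0² = 986.3 lb

P_cr ≈ 0.986 kip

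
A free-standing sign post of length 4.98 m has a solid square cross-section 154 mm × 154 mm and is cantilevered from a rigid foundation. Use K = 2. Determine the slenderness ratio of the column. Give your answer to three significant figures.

For a square r = a/√12 = 154/√12 = 44.46 mm
L_e = K·L = 2 × 4.98 m = 9.960 m = 9960.0 mm
λ = L_e / r_min = 9960.0 / 44.46 = 224

λ ≈ 224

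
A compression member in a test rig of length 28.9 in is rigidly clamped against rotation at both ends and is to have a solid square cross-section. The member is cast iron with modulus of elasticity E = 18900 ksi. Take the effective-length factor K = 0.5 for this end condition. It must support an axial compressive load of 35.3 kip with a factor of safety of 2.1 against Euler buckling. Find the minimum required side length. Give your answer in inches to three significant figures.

Required P_cr = n·P = 2.1 × 35.3 = 74.13 kip
L_e = K·L = 0.5 × 28.9 = 14.45 in
Required I = P_cr·L_e²/(π²E) = 7.413×10^4 × 14.45² / (π² × 1.89×10^7) = 8.298×10^-2 in⁴
Solid square: I = a⁴/12  ⇒  a = (12I)^(1/4) = (12×8.298×10^-2)^(1/4) = 0.999 in

a ≈ 0.999 in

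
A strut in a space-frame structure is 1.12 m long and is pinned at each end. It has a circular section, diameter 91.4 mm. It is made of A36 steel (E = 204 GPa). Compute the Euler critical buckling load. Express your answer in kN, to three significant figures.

P_cr ≈ 5500 kN

I = πd⁴/64 = π×91.4⁴/64 = 3.426×10^6 mm⁴
I = 3.426×10^6 mm⁴ = 3.426×10^-6 m⁴
Effective length L_e = K·L = 1 × 1.12 = 1.120 m
P_cr = π²EI / L_e² = π² × 204×10⁹ × 3.426×10^-6 / 1.120² = 5.499×10^6 N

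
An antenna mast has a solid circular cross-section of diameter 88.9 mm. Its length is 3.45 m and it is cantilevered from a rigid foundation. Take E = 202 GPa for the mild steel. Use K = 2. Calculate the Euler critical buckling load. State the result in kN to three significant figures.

P_cr ≈ 128 kN

I = πd⁴/64 = π×88.9⁴/64 = 3.066×10^6 mm⁴
I = 3.066×10^6 mm⁴ = 3.066×10^-6 m⁴
Effective length L_e = K·L = 2 × 3.45 = 6.900 m
P_cr = π²EI / L_e² = π² × 202×10⁹ × 3.066×10^-6 / 6.900² = 1.284×10^5 N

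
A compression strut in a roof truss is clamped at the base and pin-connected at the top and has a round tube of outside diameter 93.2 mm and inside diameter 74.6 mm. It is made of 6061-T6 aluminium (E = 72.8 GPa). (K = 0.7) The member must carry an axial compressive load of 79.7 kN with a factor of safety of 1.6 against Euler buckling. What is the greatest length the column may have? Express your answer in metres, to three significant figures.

L_max ≈ 5.01 m

d_o = 93.2 mm, d_i = 74.6 mm
I = π(d_o⁴ − d_i⁴)/64 = π(93.2⁴ − 74.60⁴)/64 = 2.183×10^6 mm⁴
I = 2.183×10^-6 m⁴
Required critical load P_cr = n·P = 1.6 × 79.7 = 127.5 kN = 1.275×10^5 N
From P_cr = π²EI/(K·L)²:  L = (1/K)·√(π²EI/P_cr) = (1/0.7)·√(π²×7.28×10^10×2.183×10^-6/1.275×10^5)
L = 5.01 m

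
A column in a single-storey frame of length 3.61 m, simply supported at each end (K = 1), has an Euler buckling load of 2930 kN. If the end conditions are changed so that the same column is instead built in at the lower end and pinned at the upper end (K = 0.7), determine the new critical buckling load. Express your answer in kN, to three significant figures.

P_cr ∝ 1/K², so P_cr,new = P_cr,old × (K_old/K_new)² = 2930 × (1/0.7)²
= 2930 × 2.041 = 5980 kN

P_cr ≈ 5980 kN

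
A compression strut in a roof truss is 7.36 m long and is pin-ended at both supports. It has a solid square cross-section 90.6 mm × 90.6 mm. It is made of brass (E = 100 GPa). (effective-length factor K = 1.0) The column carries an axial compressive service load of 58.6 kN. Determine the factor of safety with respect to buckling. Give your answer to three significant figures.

n ≈ 1.75

I = a⁴/12 = 90.6⁴/12 = 5.615×10^6 mm⁴
I = 5.615×10^6 mm⁴ = 5.615×10^-6 m⁴
Effective length L_e = K·L = 1 × 7.36 = 7.360 m
P_cr = π²EI / L_e² = π² × 100×10⁹ × 5.615×10^-6 / 7.360² = 1.023×10^5 N
Factor of safety n = P_cr / P = 102.30 / 58.6 = 1.75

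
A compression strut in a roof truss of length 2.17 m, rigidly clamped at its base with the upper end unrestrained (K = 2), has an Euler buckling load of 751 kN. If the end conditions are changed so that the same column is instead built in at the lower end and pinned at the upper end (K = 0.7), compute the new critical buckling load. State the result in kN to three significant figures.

P_cr ≈ 6130 kN

P_cr ∝ 1/K², so P_cr,new = P_cr,old × (K_old/K_new)² = 751 × (2/0.7)²
= 751 × 8.163 = 6130 kN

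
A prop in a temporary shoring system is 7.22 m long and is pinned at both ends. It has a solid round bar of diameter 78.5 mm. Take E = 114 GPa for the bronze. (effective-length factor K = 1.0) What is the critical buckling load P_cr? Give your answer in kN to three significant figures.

P_cr ≈ 40.2 kN

I = πd⁴/64 = π×78.5⁴/64 = 1.864×10^6 mm⁴
I = 1.864×10^6 mm⁴ = 1.864×10^-6 m⁴
Effective length L_e = K·L = 1 × 7.22 = 7.220 m
P_cr = π²EI / L_e² = π² × 114×10⁹ × 1.864×10^-6 / 7.220² = 4.023×10^4 N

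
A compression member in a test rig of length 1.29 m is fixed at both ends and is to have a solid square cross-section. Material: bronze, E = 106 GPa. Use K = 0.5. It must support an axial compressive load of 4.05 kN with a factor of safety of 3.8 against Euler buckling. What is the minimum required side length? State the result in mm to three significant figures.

Required P_cr = n·P = 3.8 × 4.05 = 15.39 kN
L_e = K·L = 0.5 × 1.29 = 0.6450 m
Required I = P_cr·L_e²/(π²E) = 1.539×10^4 × 0.6450² / (π² × 1.06×10^11) = 6.120×10^-9 m⁴
I_req = 6.120×10^3 mm⁴
Solid square: I = a⁴/12  ⇒  a = (12I)^(1/4) = (12×6.120×10^3)^(1/4) = 16.5 mm

a ≈ 16.5 mm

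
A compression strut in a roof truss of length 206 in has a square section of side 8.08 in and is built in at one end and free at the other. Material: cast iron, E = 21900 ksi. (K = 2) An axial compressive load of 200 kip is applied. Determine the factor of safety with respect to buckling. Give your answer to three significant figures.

n ≈ 2.26

I = a⁴/12 = 8.08⁴/12 = 355.2 in⁴
Effective length L_e = K·L = 2 × 206 = 412.0 in
P_cr = π²EI / L_e² = π² × 21900×10³ × 355.2 / 412.0² = 4.523×10^5 lb
Factor of safety n = P_cr / P = 452.29 / 200 = 2.26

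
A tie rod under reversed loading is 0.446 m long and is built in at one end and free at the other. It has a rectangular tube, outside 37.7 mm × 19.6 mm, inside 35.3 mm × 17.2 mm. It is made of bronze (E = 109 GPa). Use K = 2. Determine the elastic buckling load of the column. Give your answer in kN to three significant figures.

Weak-axis I_min = (h_o·b_o³ − h_i·b_i³)/12 with b_o = 19.6, b_i = 17.20 mm (shorter outer/inner sides).
I_min = (37.7×19.6³ − 35.30×17.20³)/12 = 8.687×10^3 mm⁴
I = 8.687×10^3 mm⁴ = 8.687×10^-9 m⁴
Effective length L_e = K·L = 2 × 0.446 = 0.8920 m
P_cr = π²EI / L_e² = π² × 109×10⁹ × 8.687×10^-9 / 0.8920² = 1.175×10^4 N

P_cr ≈ 11.7 kN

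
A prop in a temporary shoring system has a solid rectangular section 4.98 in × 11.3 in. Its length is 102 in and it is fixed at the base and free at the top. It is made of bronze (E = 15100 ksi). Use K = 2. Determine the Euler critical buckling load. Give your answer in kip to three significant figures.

P_cr ≈ 416 kip

Buckling occurs about the weak axis: I_min = h·b³/12 with b = 4.98 in (the shorter side).
I_min = 11.3×4.98³/12 = 116.3 in⁴
Effective length L_e = K·L = 2 × 102 = 204.0 in
P_cr = π²EI / L_e² = π² × 15100×10³ × 116.3 / 204.0² = 4.165×10^5 lb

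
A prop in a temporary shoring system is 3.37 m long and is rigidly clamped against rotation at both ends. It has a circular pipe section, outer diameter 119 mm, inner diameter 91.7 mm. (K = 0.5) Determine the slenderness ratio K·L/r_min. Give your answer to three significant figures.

λ ≈ 44.9

d_o = 119 mm, d_i = 91.7 mm
I = π(d_o⁴ − d_i⁴)/64 = π(119⁴ − 91.70⁴)/64 = 6.373×10^6 mm⁴
A = 4.518×10^3 mm²;  r_min = √(I/A) = √(6.373×10^6/4.518×10^3) = 37.56 mm
L_e = K·L = 0.5 × 3.37 m = 1.685 m = 1685.0 mm
λ = L_e / r_min = 1685.0 / 37.56 = 44.9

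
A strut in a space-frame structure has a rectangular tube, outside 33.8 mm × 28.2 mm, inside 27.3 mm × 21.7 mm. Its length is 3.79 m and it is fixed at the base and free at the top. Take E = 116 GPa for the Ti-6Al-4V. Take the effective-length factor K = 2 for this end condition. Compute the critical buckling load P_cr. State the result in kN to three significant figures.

P_cr ≈ 0.795 kN

Weak-axis I_min = (h_o·b_o³ − h_i·b_i³)/12 with b_o = 28.2, b_i = 21.70 mm (shorter outer/inner sides).
I_min = (33.8×28.2³ − 27.30×21.70³)/12 = 3.992×10^4 mm⁴
I = 3.992×10^4 mm⁴ = 3.992×10^-8 m⁴
Effective length L_e = K·L = 2 × 3.79 = 7.580 m
P_cr = π²EI / L_e² = π² × 116×10⁹ × 3.992×10^-8 / 7.580² = 795.4 N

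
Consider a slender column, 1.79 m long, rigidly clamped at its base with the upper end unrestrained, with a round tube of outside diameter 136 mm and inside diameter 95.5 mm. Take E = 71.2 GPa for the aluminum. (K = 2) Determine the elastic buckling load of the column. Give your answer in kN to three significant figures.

P_cr ≈ 697 kN

d_o = 136 mm, d_i = 95.5 mm
I = π(d_o⁴ − d_i⁴)/64 = π(136⁴ − 95.50⁴)/64 = 1.271×10^7 mm⁴
I = 1.271×10^7 mm⁴ = 1.271×10^-5 m⁴
Effective length L_e = K·L = 2 × 1.79 = 3.580 m
P_cr = π²EI / L_e² = π² × 71.2×10⁹ × 1.271×10^-5 / 3.580² = 6.969×10^5 N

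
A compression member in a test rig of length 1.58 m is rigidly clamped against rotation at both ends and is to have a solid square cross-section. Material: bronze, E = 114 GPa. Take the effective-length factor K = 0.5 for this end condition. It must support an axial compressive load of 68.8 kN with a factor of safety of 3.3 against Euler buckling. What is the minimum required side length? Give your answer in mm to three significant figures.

a ≈ 35.1 mm

Required P_cr = n·P = 3.3 × 68.8 = 227.0 kN
L_e = K·L = 0.5 × 1.58 = 0.7900 m
Required I = P_cr·L_e²/(π²E) = 2.270×10^5 × 0.7900² / (π² × 1.14×10^11) = 1.259×10^-7 m⁴
I_req = 1.259×10^5 mm⁴
Solid square: I = a⁴/12  ⇒  a = (12I)^(1/4) = (12×1.259×10^5)^(1/4) = 35.1 mm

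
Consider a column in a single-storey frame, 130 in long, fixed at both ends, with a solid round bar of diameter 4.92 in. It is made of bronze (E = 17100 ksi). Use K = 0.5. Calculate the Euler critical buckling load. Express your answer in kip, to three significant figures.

I = πd⁴/64 = π×4.92⁴/64 = 28.76 in⁴
Effective length L_e = K·L = 0.5 × 130 = 65.00 in
P_cr = π²EI / L_e² = π² × 17100×10³ × 28.76 / 65.00² = 1.149×10^6 lb

P_cr ≈ 1150 kip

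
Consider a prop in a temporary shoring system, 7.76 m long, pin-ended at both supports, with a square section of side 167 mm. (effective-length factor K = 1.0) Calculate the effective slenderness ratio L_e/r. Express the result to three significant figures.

λ ≈ 161

For a square r = a/√12 = 167/√12 = 48.21 mm
L_e = K·L = 1 × 7.76 m = 7.760 m = 7760.0 mm
λ = L_e / r_min = 7760.0 / 48.21 = 161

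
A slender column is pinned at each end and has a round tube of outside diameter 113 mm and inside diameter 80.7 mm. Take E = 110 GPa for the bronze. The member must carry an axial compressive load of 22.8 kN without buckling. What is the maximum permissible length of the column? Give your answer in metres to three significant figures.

d_o = 113 mm, d_i = 80.7 mm
I = π(d_o⁴ − d_i⁴)/64 = π(113⁴ − 80.70⁴)/64 = 5.922×10^6 mm⁴
I = 5.922×10^-6 m⁴
At the buckling limit P_cr = P = 2.280×10^4 N
From P_cr = π²EI/(K·L)²:  L = (1/K)·√(π²EI/P_cr) = (1/1)·√(π²×1.10×10^11×5.922×10^-6/2.280×10^4)
L = 16.8 m

L_max ≈ 16.8 m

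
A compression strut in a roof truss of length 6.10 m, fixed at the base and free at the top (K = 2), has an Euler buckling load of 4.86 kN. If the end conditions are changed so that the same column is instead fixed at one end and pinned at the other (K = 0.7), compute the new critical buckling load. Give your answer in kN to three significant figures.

P_cr ∝ 1/K², so P_cr,new = P_cr,old × (K_old/K_new)² = 4.86 × (2/0.7)²
= 4.86 × 8.163 = 39.7 kN

P_cr ≈ 39.7 kN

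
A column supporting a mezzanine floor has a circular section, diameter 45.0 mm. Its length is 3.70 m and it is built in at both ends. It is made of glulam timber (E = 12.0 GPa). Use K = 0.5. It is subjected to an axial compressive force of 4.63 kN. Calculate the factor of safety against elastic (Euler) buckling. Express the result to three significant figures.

I = πd⁴/64 = π×45.0⁴/64 = 2.013×10^5 mm⁴
I = 2.013×10^5 mm⁴ = 2.013×10^-7 m⁴
Effective length L_e = K·L = 0.5 × 3.70 = 1.850 m
P_cr = π²EI / L_e² = π² × 12.0×10⁹ × 2.013×10^-7 / 1.850² = 6.966×10^3 N
Factor of safety n = P_cr / P = 6.9656 / 4.63 = 1.50

n ≈ 1.50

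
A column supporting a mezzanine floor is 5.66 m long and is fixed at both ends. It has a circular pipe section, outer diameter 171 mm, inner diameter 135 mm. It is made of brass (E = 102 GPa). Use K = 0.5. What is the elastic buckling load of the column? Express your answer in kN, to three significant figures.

d_o = 171 mm, d_i = 135 mm
I = π(d_o⁴ − d_i⁴)/64 = π(171⁴ − 135.0⁴)/64 = 2.567×10^7 mm⁴
I = 2.567×10^7 mm⁴ = 2.567×10^-5 m⁴
Effective length L_e = K·L = 0.5 × 5.66 = 2.830 m
P_cr = π²EI / L_e² = π² × 102×10⁹ × 2.567×10^-5 / 2.830² = 3.226×10^6 N

P_cr ≈ 3230 kN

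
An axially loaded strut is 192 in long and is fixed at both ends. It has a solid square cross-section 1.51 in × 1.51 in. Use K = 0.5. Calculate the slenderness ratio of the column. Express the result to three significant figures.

For a square r = a/√12 = 1.51/√12 = 0.4359 in
L_e = K·L = 0.5 × 192 = 96.00 in
λ = L_e / r_min = 96.000 / 0.4359 = 220

λ ≈ 220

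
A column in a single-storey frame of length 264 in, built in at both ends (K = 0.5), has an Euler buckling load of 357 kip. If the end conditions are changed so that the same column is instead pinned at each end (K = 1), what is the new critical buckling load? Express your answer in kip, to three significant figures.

P_cr ≈ 89.2 kip

P_cr ∝ 1/K², so P_cr,new = P_cr,old × (K_old/K_new)² = 357 × (0.5/1)²
= 357 × 0.2500 = 89.2 kip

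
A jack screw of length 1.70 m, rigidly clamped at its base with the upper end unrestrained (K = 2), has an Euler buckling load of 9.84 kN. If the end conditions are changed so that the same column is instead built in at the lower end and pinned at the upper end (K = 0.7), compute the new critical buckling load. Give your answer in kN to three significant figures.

P_cr ≈ 80.3 kN

P_cr ∝ 1/K², so P_cr,new = P_cr,old × (K_old/K_new)² = 9.84 × (2/0.7)²
= 9.84 × 8.163 = 80.3 kN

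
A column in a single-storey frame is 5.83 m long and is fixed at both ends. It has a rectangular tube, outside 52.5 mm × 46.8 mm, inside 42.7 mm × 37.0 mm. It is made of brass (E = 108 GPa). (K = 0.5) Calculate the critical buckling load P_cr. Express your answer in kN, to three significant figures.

P_cr ≈ 33.6 kN

Weak-axis I_min = (h_o·b_o³ − h_i·b_i³)/12 with b_o = 46.8, b_i = 37.00 mm (shorter outer/inner sides).
I_min = (52.5×46.8³ − 42.70×37.00³)/12 = 2.682×10^5 mm⁴
I = 2.682×10^5 mm⁴ = 2.682×10^-7 m⁴
Effective length L_e = K·L = 0.5 × 5.83 = 2.915 m
P_cr = π²EI / L_e² = π² × 108×10⁹ × 2.682×10^-7 / 2.915² = 3.365×10^4 N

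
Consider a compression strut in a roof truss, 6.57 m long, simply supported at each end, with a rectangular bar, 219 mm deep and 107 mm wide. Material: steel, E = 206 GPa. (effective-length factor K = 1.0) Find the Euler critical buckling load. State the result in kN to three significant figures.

P_cr ≈ 1050 kN

Buckling occurs about the weak axis: I_min = h·b³/12 with b = 107 mm (the shorter side).
I_min = 219×107³/12 = 2.236×10^7 mm⁴
I = 2.236×10^7 mm⁴ = 2.236×10^-5 m⁴
Effective length L_e = K·L = 1 × 6.57 = 6.570 m
P_cr = π²EI / L_e² = π² × 206×10⁹ × 2.236×10^-5 / 6.570² = 1.053×10^6 N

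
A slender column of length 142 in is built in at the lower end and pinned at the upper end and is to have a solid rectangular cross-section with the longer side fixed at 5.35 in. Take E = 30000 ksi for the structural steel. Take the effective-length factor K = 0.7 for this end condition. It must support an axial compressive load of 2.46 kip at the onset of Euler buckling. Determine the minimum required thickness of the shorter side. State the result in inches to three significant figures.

b ≈ 0.569 in

L_e = K·L = 0.7 × 142 = 99.40 in
Required I = P_cr·L_e²/(π²E) = 2.460×10^3 × 99.40² / (π² × 3.00×10^7) = 8.209×10^-2 in⁴
Rectangle, weak axis: I_min = h·b³/12 with h = 5.35 in fixed  ⇒  b = (12I/h)^(1/3) = 0.569 in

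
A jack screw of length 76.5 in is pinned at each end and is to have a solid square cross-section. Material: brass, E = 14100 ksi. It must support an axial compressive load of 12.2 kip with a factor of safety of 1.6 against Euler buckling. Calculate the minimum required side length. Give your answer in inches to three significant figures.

a ≈ 1.77 in

Required P_cr = n·P = 1.6 × 12.2 = 19.52 kip
L_e = K·L = 1 × 76.5 = 76.50 in
Required I = P_cr·L_e²/(π²E) = 1.952×10^4 × 76.50² / (π² × 1.41×10^7) = 0.8209 in⁴
Solid square: I = a⁴/12  ⇒  a = (12I)^(1/4) = (12×0.8209)^(1/4) = 1.77 in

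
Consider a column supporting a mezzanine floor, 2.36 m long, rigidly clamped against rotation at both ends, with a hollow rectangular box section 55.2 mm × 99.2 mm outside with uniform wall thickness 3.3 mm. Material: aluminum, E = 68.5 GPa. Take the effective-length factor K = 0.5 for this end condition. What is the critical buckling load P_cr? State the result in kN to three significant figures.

Inner dimensions: h_i = 99.2 − 2×3.3 = 92.60 mm, b_i = 55.2 − 2×3.3 = 48.60 mm
Weak-axis I_min = (h_o·b_o³ − h_i·b_i³)/12 with b_o = 55.2, b_i = 48.60 mm (shorter outer/inner sides).
I_min = (99.2×55.2³ − 92.60×48.60³)/12 = 5.046×10^5 mm⁴
I = 5.046×10^5 mm⁴ = 5.046×10^-7 m⁴
Effective length L_e = K·L = 0.5 × 2.36 = 1.180 m
P_cr = π²EI / L_e² = π² × 68.5×10⁹ × 5.046×10^-7 / 1.180² = 2.450×10^5 N

P_cr ≈ 245 kN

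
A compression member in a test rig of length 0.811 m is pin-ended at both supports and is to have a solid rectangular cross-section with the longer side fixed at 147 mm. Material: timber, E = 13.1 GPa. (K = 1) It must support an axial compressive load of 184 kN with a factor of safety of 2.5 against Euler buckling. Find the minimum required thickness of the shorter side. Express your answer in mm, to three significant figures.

b ≈ 57.6 mm

Required P_cr = n·P = 2.5 × 184 = 460.0 kN
L_e = K·L = 1 × 0.811 = 0.8110 m
Required I = P_cr·L_e²/(π²E) = 4.600×10^5 × 0.8110² / (π² × 1.31×10^10) = 2.340×10^-6 m⁴
I_req = 2.340×10^6 mm⁴
Rectangle, weak axis: I_min = h·b³/12 with h = 147 mm fixed  ⇒  b = (12I/h)^(1/3) = 57.6 mm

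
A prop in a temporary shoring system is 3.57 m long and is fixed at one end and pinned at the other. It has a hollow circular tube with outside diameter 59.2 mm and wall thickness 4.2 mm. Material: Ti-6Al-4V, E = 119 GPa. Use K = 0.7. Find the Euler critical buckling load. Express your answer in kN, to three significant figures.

Inner diameter d_i = 59.2 − 2×4.2 = 50.80 mm
I = π(d_o⁴ − d_i⁴)/64 = π(59.2⁴ − 50.80⁴)/64 = 2.760×10^5 mm⁴
I = 2.760×10^5 mm⁴ = 2.760×10^-7 m⁴
Effective length L_e = K·L = 0.7 × 3.57 = 2.499 m
P_cr = π²EI / L_e² = π² × 119×10⁹ × 2.760×10^-7 / 2.499² = 5.191×10^4 N

P_cr ≈ 51.9 kN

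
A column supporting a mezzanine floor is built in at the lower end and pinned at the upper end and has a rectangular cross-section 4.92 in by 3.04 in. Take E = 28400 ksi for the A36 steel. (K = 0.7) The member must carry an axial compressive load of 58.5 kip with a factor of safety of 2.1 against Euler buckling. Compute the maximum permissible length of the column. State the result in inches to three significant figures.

L_max ≈ 232 in

Buckling occurs about the weak axis: I_min = h·b³/12 with b = 3.04 in (the shorter side).
I_min = 4.92×3.04³/12 = 11.52 in⁴
Required critical load P_cr = n·P = 2.1 × 58.5 = 122.8 kip = 1.228×10^5 lb
From P_cr = π²EI/(K·L)²:  L = (1/K)·√(π²EI/P_cr) = (1/0.7)·√(π²×2.84×10^7×11.52/1.228×10^5)
L = 232 in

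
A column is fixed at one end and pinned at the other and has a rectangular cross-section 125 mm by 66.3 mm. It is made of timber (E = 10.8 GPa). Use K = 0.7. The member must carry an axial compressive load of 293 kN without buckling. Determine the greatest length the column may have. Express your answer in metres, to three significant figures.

Buckling occurs about the weak axis: I_min = h·b³/12 with b = 66.3 mm (the shorter side).
I_min = 125×66.3³/12 = 3.036×10^6 mm⁴
I = 3.036×10^-6 m⁴
At the buckling limit P_cr = P = 2.930×10^5 N
From P_cr = π²EI/(K·L)²:  L = (1/K)·√(π²EI/P_cr) = (1/0.7)·√(π²×1.08×10^10×3.036×10^-6/2.930×10^5)
L = 1.50 m

L_max ≈ 1.50 m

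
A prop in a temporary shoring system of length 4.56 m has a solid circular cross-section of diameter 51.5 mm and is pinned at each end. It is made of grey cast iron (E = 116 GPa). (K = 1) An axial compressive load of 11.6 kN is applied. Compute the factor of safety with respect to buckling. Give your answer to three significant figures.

I = πd⁴/64 = π×51.5⁴/64 = 3.453×10^5 mm⁴
I = 3.453×10^5 mm⁴ = 3.453×10^-7 m⁴
Effective length L_e = K·L = 1 × 4.56 = 4.560 m
P_cr = π²EI / L_e² = π² × 116×10⁹ × 3.453×10^-7 / 4.560² = 1.901×10^4 N
Factor of safety n = P_cr / P = 19.012 / 11.6 = 1.64

n ≈ 1.64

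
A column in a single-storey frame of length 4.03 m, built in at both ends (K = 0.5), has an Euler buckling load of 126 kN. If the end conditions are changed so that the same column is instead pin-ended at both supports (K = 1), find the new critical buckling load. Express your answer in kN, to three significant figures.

P_cr ∝ 1/K², so P_cr,new = P_cr,old × (K_old/K_new)² = 126 × (0.5/1)²
= 126 × 0.2500 = 31.5 kN

P_cr ≈ 31.5 kN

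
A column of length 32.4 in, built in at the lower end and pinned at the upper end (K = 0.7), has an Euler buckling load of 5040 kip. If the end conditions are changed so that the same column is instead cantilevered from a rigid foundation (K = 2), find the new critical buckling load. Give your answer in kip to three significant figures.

P_cr ≈ 617 kip

P_cr ∝ 1/K², so P_cr,new = P_cr,old × (K_old/K_new)² = 5040 × (0.7/2)²
= 5040 × 0.1225 = 617 kip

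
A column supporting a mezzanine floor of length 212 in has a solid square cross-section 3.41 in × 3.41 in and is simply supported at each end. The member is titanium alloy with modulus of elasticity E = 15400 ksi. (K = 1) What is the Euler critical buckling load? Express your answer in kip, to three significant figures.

I = a⁴/12 = 3.41⁴/12 = 11.27 in⁴
Effective length L_e = K·L = 1 × 212 = 212.0 in
P_cr = π²EI / L_e² = π² × 15400×10³ × 11.27 / 212.0² = 3.811×10^4 lb

P_cr ≈ 38.1 kip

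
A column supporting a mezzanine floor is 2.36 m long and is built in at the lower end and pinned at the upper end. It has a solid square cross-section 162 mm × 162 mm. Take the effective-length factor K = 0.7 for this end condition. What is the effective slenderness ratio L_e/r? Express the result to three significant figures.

For a square r = a/√12 = 162/√12 = 46.77 mm
L_e = K·L = 0.7 × 2.36 m = 1.652 m = 1652.0 mm
λ = L_e / r_min = 1652.0 / 46.77 = 35.3

λ ≈ 35.3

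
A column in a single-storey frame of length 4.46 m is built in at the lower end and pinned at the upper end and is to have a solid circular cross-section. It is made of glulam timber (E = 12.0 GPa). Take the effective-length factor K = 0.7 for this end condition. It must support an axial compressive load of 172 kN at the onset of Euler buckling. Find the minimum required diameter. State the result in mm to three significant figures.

d ≈ 130 mm

L_e = K·L = 0.7 × 4.46 = 3.122 m
Required I = P_cr·L_e²/(π²E) = 1.720×10^5 × 3.122² / (π² × 1.20×10^10) = 1.416×10^-5 m⁴
I_req = 1.416×10^7 mm⁴
Solid circle: I = πd⁴/64  ⇒  d = (64I/π)^(1/4) = (64×1.416×10^7/π)^(1/4) = 130 mm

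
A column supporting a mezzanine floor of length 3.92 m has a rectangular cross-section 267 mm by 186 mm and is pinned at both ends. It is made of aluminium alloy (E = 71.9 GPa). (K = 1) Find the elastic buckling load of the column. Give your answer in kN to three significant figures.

P_cr ≈ 6610 kN

Buckling occurs about the weak axis: I_min = h·b³/12 with b = 186 mm (the shorter side).
I_min = 267×186³/12 = 1.432×10^8 mm⁴
I = 1.432×10^8 mm⁴ = 1.432×10^-4 m⁴
Effective length L_e = K·L = 1 × 3.92 = 3.920 m
P_cr = π²EI / L_e² = π² × 71.9×10⁹ × 1.432×10^-4 / 3.920² = 6.612×10^6 N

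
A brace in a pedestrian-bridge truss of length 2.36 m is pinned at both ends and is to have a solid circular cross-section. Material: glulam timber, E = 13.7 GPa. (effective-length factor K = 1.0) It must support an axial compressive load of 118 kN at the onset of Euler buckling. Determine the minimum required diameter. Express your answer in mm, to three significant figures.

L_e = K·L = 1 × 2.36 = 2.360 m
Required I = P_cr·L_e²/(π²E) = 1.180×10^5 × 2.360² / (π² × 1.37×10^10) = 4.861×10^-6 m⁴
I_req = 4.861×10^6 mm⁴
Solid circle: I = πd⁴/64  ⇒  d = (64I/π)^(1/4) = (64×4.861×10^6/π)^(1/4) = 99.8 mm

d ≈ 99.8 mm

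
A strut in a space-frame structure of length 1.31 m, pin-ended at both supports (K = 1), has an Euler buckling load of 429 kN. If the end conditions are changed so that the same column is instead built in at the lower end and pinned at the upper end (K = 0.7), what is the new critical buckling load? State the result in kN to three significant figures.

P_cr ≈ 876 kN

P_cr ∝ 1/K², so P_cr,new = P_cr,old × (K_old/K_new)² = 429 × (1/0.7)²
= 429 × 2.041 = 876 kN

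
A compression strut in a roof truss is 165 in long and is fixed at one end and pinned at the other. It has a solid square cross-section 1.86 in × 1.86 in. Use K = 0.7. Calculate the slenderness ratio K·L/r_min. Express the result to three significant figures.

λ ≈ 215

For a square r = a/√12 = 1.86/√12 = 0.5369 in
L_e = K·L = 0.7 × 165 = 115.5 in
λ = L_e / r_min = 115.50 / 0.5369 = 215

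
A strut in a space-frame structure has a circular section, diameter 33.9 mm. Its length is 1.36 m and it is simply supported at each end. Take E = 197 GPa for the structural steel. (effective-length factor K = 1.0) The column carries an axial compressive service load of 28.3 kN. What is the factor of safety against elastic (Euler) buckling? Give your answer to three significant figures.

I = πd⁴/64 = π×33.9⁴/64 = 6.483×10^4 mm⁴
I = 6.483×10^4 mm⁴ = 6.483×10^-8 m⁴
Effective length L_e = K·L = 1 × 1.36 = 1.360 m
P_cr = π²EI / L_e² = π² × 197×10⁹ × 6.483×10^-8 / 1.360² = 6.815×10^4 N
Factor of safety n = P_cr / P = 68.149 / 28.3 = 2.41

n ≈ 2.41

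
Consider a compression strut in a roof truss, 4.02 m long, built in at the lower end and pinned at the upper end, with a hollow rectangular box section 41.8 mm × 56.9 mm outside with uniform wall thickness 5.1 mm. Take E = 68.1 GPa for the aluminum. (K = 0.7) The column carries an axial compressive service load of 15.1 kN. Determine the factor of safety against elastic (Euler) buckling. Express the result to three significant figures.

n ≈ 1.26

Inner dimensions: h_i = 56.9 − 2×5.1 = 46.70 mm, b_i = 41.8 − 2×5.1 = 31.60 mm
Weak-axis I_min = (h_o·b_o³ − h_i·b_i³)/12 with b_o = 41.8, b_i = 31.60 mm (shorter outer/inner sides).
I_min = (56.9×41.8³ − 46.70×31.60³)/12 = 2.235×10^5 mm⁴
I = 2.235×10^5 mm⁴ = 2.235×10^-7 m⁴
Effective length L_e = K·L = 0.7 × 4.02 = 2.814 m
P_cr = π²EI / L_e² = π² × 68.1×10⁹ × 2.235×10^-7 / 2.814² = 1.897×10^4 N
Factor of safety n = P_cr / P = 18.971 / 15.1 = 1.26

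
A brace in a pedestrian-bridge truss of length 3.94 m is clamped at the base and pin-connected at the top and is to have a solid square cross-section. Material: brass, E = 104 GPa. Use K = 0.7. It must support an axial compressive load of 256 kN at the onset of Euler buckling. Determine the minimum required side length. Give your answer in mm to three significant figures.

L_e = K·L = 0.7 × 3.94 = 2.758 m
Required I = P_cr·L_e²/(π²E) = 2.560×10^5 × 2.758² / (π² × 1.04×10^11) = 1.897×10^-6 m⁴
I_req = 1.897×10^6 mm⁴
Solid square: I = a⁴/12  ⇒  a = (12I)^(1/4) = (12×1.897×10^6)^(1/4) = 69.1 mm

a ≈ 69.1 mm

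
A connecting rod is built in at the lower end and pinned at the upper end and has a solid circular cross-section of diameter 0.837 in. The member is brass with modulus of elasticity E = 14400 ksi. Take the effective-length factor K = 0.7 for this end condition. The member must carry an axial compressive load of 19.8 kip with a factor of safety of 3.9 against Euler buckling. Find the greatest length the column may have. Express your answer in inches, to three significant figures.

L_max ≈ 9.51 in

I = πd⁴/64 = π×0.837⁴/64 = 2.409×10^-2 in⁴
Required critical load P_cr = n·P = 3.9 × 19.8 = 77.22 kip = 7.722×10^4 lb
From P_cr = π²EI/(K·L)²:  L = (1/K)·√(π²EI/P_cr) = (1/0.7)·√(π²×1.44×10^7×2.409×10^-2/7.722×10^4)
L = 9.51 in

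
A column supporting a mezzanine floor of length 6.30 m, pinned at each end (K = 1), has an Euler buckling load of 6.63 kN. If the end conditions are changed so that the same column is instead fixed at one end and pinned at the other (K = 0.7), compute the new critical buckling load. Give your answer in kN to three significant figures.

P_cr ∝ 1/K², so P_cr,new = P_cr,old × (K_old/K_new)² = 6.63 × (1/0.7)²
= 6.63 × 2.041 = 13.5 kN

P_cr ≈ 13.5 kN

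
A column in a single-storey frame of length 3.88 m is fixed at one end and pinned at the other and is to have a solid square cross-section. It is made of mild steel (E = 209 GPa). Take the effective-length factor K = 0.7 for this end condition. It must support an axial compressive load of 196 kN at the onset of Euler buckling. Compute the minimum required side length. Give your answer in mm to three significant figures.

a ≈ 53.9 mm

L_e = K·L = 0.7 × 3.88 = 2.716 m
Required I = P_cr·L_e²/(π²E) = 1.960×10^5 × 2.716² / (π² × 2.09×10^11) = 7.009×10^-7 m⁴
I_req = 7.009×10^5 mm⁴
Solid square: I = a⁴/12  ⇒  a = (12I)^(1/4) = (12×7.009×10^5)^(1/4) = 53.9 mm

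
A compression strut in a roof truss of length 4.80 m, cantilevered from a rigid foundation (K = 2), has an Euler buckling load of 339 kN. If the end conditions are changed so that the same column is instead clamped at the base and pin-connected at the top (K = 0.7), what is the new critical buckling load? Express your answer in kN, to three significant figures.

P_cr ≈ 2770 kN

P_cr ∝ 1/K², so P_cr,new = P_cr,old × (K_old/K_new)² = 339 × (2/0.7)²
= 339 × 8.163 = 2770 kN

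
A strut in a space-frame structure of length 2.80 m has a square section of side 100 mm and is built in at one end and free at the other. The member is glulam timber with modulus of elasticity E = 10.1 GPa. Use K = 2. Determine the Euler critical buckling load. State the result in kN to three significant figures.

P_cr ≈ 26.5 kN

I = a⁴/12 = 100⁴/12 = 8.333×10^6 mm⁴
I = 8.333×10^6 mm⁴ = 8.333×10^-6 m⁴
Effective length L_e = K·L = 2 × 2.80 = 5.600 m
P_cr = π²EI / L_e² = π² × 10.1×10⁹ × 8.333×10^-6 / 5.600² = 2.649×10^4 N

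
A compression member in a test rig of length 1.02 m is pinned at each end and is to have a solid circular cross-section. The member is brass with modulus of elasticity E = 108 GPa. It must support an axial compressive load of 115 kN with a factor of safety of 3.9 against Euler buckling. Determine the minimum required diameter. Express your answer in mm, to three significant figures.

d ≈ 54.6 mm

Required P_cr = n·P = 3.9 × 115 = 448.5 kN
L_e = K·L = 1 × 1.02 = 1.020 m
Required I = P_cr·L_e²/(π²E) = 4.485×10^5 × 1.020² / (π² × 1.08×10^11) = 4.378×10^-7 m⁴
I_req = 4.378×10^5 mm⁴
Solid circle: I = πd⁴/64  ⇒  d = (64I/π)^(1/4) = (64×4.378×10^5/π)^(1/4) = 54.6 mm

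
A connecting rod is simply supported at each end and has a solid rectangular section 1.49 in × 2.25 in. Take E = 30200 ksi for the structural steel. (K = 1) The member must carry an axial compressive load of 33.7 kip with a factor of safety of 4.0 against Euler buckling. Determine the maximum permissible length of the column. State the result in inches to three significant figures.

L_max ≈ 37.0 in

Buckling occurs about the weak axis: I_min = h·b³/12 with b = 1.49 in (the shorter side).
I_min = 2.25×1.49³/12 = 0.6202 in⁴
Required critical load P_cr = n·P = 4.0 × 33.7 = 134.8 kip = 1.348×10^5 lb
From P_cr = π²EI/(K·L)²:  L = (1/K)·√(π²EI/P_cr) = (1/1)·√(π²×3.02×10^7×0.6202/1.348×10^5)
L = 37.0 in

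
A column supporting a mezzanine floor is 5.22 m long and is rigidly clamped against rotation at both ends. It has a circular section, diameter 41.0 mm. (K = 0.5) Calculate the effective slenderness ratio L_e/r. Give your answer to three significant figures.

λ ≈ 255

For a solid circle r = d/4 = 41.0/4 = 10.25 mm
L_e = K·L = 0.5 × 5.22 m = 2.610 m = 2610.0 mm
λ = L_e / r_min = 2610.0 / 10.25 = 255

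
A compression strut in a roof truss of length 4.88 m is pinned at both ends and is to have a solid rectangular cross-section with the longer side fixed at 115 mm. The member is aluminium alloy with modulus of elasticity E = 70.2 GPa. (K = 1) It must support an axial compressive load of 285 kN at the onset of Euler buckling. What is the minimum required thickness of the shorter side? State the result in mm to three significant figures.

b ≈ 101 mm

L_e = K·L = 1 × 4.88 = 4.880 m
Required I = P_cr·L_e²/(π²E) = 2.850×10^5 × 4.880² / (π² × 7.02×10^10) = 9.796×10^-6 m⁴
I_req = 9.796×10^6 mm⁴
Rectangle, weak axis: I_min = h·b³/12 with h = 115 mm fixed  ⇒  b = (12I/h)^(1/3) = 101 mm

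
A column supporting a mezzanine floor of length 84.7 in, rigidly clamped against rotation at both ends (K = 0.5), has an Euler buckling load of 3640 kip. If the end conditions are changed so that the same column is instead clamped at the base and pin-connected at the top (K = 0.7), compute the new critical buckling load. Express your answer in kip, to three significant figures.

P_cr ∝ 1/K², so P_cr,new = P_cr,old × (K_old/K_new)² = 3640 × (0.5/0.7)²
= 3640 × 0.5102 = 1860 kip

P_cr ≈ 1860 kip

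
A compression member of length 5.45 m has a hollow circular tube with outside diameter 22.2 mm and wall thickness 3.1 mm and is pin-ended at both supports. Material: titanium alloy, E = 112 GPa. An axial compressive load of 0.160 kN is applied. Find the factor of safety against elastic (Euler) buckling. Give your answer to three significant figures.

Inner diameter d_i = 22.2 − 2×3.1 = 16.00 mm
I = π(d_o⁴ − d_i⁴)/64 = π(22.2⁴ − 16.00⁴)/64 = 8.706×10^3 mm⁴
I = 8.706×10^3 mm⁴ = 8.706×10^-9 m⁴
Effective length L_e = K·L = 1 × 5.45 = 5.450 m
P_cr = π²EI / L_e² = π² × 112×10⁹ × 8.706×10^-9 / 5.450² = 324.0 N
Factor of safety n = P_cr / P = 0.32400 / 0.160 = 2.02

n ≈ 2.02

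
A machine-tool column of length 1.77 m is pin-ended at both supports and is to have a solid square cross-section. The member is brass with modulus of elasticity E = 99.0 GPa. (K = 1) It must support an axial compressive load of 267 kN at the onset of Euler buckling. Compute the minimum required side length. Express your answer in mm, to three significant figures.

a ≈ 56.6 mm

L_e = K·L = 1 × 1.77 = 1.770 m
Required I = P_cr·L_e²/(π²E) = 2.670×10^5 × 1.770² / (π² × 9.90×10^10) = 8.561×10^-7 m⁴
I_req = 8.561×10^5 mm⁴
Solid square: I = a⁴/12  ⇒  a = (12I)^(1/4) = (12×8.561×10^5)^(1/4) = 56.6 mm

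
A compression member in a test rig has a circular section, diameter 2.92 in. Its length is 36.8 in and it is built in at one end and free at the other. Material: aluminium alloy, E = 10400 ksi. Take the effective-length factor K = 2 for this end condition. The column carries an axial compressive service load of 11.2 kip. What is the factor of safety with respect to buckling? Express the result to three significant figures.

I = πd⁴/64 = π×2.92⁴/64 = 3.569 in⁴
Effective length L_e = K·L = 2 × 36.8 = 73.60 in
P_cr = π²EI / L_e² = π² × 10400×10³ × 3.569 / 73.60² = 6.762×10^4 lb
Factor of safety n = P_cr / P = 67.621 / 11.2 = 6.04

n ≈ 6.04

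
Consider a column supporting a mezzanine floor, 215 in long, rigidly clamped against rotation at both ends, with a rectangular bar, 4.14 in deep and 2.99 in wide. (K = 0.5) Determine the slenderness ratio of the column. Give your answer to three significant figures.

Buckling occurs about the weak axis: I_min = h·b³/12 with b = 2.99 in (the shorter side).
I_min = 4.14×2.99³/12 = 9.222 in⁴
A = 12.38 in²;  r_min = √(I/A) = √(9.222/12.38) = 0.8631 in
L_e = K·L = 0.5 × 215 = 107.5 in
λ = L_e / r_min = 107.50 / 0.8631 = 125

λ ≈ 125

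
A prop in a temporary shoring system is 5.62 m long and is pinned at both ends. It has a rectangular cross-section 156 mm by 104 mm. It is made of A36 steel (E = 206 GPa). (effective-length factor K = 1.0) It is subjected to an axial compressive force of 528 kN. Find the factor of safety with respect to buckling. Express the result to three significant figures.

n ≈ 1.78

Buckling occurs about the weak axis: I_min = h·b³/12 with b = 104 mm (the shorter side).
I_min = 156×104³/12 = 1.462×10^7 mm⁴
I = 1.462×10^7 mm⁴ = 1.462×10^-5 m⁴
Effective length L_e = K·L = 1 × 5.62 = 5.620 m
P_cr = π²EI / L_e² = π² × 206×10⁹ × 1.462×10^-5 / 5.620² = 9.413×10^5 N
Factor of safety n = P_cr / P = 941.32 / 528 = 1.78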